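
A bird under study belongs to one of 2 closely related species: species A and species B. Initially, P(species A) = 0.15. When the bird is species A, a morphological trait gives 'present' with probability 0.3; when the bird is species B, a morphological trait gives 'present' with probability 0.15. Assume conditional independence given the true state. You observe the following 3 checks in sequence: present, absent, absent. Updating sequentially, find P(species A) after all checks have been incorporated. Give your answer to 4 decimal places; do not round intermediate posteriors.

0.1931

After 'present': P(species A) = 0.3·0.1500 / (0.3·0.1500 + 0.15·0.8500) ≈ 0.2609
After 'absent': P(species A) = 0.7·0.2609 / (0.7·0.2609 + 0.85·0.7391) ≈ 0.2252
After 'absent': P(species A) = 0.7·0.2252 / (0.7·0.2252 + 0.85·0.7748) ≈ 0.1931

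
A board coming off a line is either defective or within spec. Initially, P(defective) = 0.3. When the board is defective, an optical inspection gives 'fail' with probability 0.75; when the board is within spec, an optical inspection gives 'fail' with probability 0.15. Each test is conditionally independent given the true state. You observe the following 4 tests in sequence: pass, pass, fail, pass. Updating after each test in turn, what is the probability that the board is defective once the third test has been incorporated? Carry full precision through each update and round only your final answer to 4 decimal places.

After 'pass': P(defective) = 0.25·0.3000 / (0.25·0.3000 + 0.85·0.7000) ≈ 0.1119
After 'pass': P(defective) = 0.25·0.1119 / (0.25·0.1119 + 0.85·0.8881) ≈ 0.0357
After 'fail': P(defective) = 0.75·0.0357 / (0.75·0.0357 + 0.15·0.9643) ≈ 0.1564

0.1564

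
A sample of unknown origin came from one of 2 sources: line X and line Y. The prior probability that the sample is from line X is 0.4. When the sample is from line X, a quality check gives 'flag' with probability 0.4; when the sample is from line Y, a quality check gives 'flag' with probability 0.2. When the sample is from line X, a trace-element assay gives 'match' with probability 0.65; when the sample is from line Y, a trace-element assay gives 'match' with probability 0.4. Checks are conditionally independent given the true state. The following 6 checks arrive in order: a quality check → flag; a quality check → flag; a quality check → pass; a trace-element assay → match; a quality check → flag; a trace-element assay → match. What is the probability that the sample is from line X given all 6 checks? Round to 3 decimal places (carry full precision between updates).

0.914

After a quality check='flag': P(line X) = 0.4·0.4000 / (0.4·0.4000 + 0.2·0.6000) ≈ 0.5714
After a quality check='flag': P(line X) = 0.4·0.5714 / (0.4·0.5714 + 0.2·0.4286) ≈ 0.7273
After a quality check='pass': P(line X) = 0.6·0.7273 / (0.6·0.7273 + 0.8·0.2727) ≈ 0.6667
After a trace-element assay='match': P(line X) = 0.65·0.6667 / (0.65·0.6667 + 0.4·0.3333) ≈ 0.7647
After a quality check='flag': P(line X) = 0.4·0.7647 / (0.4·0.7647 + 0.2·0.2353) ≈ 0.8667
After a trace-element assay='match': P(line X) = 0.65·0.8667 / (0.65·0.8667 + 0.4·0.1333) ≈ 0.9135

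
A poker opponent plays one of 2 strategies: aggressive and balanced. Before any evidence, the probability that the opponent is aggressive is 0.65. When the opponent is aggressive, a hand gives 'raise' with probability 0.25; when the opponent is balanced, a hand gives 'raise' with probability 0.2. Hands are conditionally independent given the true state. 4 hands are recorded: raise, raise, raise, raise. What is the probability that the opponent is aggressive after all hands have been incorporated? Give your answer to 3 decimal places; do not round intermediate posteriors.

0.819

After 'raise': P(aggressive) = 0.25·0.6500 / (0.25·0.6500 + 0.2·0.3500) ≈ 0.6989
After 'raise': P(aggressive) = 0.25·0.6989 / (0.25·0.6989 + 0.2·0.3011) ≈ 0.7437
After 'raise': P(aggressive) = 0.25·0.7437 / (0.25·0.7437 + 0.2·0.2563) ≈ 0.7839
After 'raise': P(aggressive) = 0.25·0.7839 / (0.25·0.7839 + 0.2·0.2161) ≈ 0.8193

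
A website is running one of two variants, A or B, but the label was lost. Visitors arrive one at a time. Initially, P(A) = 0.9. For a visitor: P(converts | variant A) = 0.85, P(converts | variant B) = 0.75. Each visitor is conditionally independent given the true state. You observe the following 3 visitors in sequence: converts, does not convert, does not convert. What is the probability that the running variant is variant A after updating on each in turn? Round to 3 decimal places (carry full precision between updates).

0.786

After 'converts': P(A) = 0.85·0.9000 / (0.85·0.9000 + 0.75·0.1000) ≈ 0.9107
After 'does not convert': P(A) = 0.15·0.9107 / (0.15·0.9107 + 0.25·0.0893) ≈ 0.8596
After 'does not convert': P(A) = 0.15·0.8596 / (0.15·0.8596 + 0.25·0.1404) ≈ 0.7860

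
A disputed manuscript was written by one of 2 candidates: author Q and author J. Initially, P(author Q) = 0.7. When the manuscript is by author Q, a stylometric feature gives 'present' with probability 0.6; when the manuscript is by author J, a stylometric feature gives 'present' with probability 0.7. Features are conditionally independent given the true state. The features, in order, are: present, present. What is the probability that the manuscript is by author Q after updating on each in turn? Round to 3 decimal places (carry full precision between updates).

0.632

After 'present': P(author Q) = 0.6·0.7000 / (0.6·0.7000 + 0.7·0.3000) ≈ 0.6667
After 'present': P(author Q) = 0.6·0.6667 / (0.6·0.6667 + 0.7·0.3333) ≈ 0.6316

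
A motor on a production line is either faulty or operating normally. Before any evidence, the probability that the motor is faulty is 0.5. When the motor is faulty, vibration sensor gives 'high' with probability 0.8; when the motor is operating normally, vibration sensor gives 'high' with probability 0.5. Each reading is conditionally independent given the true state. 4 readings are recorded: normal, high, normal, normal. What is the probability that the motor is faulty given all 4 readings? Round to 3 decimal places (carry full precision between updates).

After 'normal': P(faulty) = 0.2·0.5000 / (0.2·0.5000 + 0.5·0.5000) ≈ 0.2857
After 'high': P(faulty) = 0.8·0.2857 / (0.8·0.2857 + 0.5·0.7143) ≈ 0.3902
After 'normal': P(faulty) = 0.2·0.3902 / (0.2·0.3902 + 0.5·0.6098) ≈ 0.2038
After 'normal': P(faulty) = 0.2·0.2038 / (0.2·0.2038 + 0.5·0.7962) ≈ 0.0929

0.093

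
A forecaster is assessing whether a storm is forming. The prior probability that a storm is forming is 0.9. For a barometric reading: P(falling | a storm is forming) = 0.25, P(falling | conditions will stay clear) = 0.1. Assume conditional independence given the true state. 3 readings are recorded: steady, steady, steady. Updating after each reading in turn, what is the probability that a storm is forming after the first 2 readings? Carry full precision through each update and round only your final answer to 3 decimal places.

0.862

After 'steady': P(storm) = 0.75·0.9000 / (0.75·0.9000 + 0.9·0.1000) ≈ 0.8824
After 'steady': P(storm) = 0.75·0.8824 / (0.75·0.8824 + 0.9·0.1176) ≈ 0.8621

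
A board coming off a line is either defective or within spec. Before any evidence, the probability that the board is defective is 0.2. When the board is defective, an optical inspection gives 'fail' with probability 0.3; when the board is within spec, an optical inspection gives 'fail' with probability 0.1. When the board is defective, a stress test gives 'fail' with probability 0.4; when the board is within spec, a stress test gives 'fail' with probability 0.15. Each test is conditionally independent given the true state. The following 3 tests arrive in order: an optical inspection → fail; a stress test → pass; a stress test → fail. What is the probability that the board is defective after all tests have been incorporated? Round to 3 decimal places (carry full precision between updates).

After an optical inspection='fail': P(defective) = 0.3·0.2000 / (0.3·0.2000 + 0.1·0.8000) ≈ 0.4286
After a stress test='pass': P(defective) = 0.6·0.4286 / (0.6·0.4286 + 0.85·0.5714) ≈ 0.3462
After a stress test='fail': P(defective) = 0.4·0.3462 / (0.4·0.3462 + 0.15·0.6538) ≈ 0.5854

0.585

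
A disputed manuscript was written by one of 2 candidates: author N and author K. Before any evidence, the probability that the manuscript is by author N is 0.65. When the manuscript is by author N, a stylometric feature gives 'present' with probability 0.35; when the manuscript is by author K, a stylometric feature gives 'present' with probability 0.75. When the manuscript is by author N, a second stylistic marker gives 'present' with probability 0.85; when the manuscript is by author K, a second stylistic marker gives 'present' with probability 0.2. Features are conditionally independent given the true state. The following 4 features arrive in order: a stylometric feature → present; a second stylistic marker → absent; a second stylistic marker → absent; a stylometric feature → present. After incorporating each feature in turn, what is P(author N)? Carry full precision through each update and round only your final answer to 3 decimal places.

After a stylometric feature='present': P(author N) = 0.35·0.6500 / (0.35·0.6500 + 0.75·0.3500) ≈ 0.4643
After a second stylistic marker='absent': P(author N) = 0.15·0.4643 / (0.15·0.4643 + 0.8·0.5357) ≈ 0.1398
After a second stylistic marker='absent': P(author N) = 0.15·0.1398 / (0.15·0.1398 + 0.8·0.8602) ≈ 0.0296
After a stylometric feature='present': P(author N) = 0.35·0.0296 / (0.35·0.0296 + 0.75·0.9704) ≈ 0.0140

0.014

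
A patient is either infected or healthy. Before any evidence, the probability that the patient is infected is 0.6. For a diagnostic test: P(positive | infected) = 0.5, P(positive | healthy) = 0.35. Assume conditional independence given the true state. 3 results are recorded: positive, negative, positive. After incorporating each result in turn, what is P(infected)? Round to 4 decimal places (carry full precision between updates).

0.7019

After 'positive': P(infected) = 0.5·0.6000 / (0.5·0.6000 + 0.35·0.4000) ≈ 0.6818
After 'negative': P(infected) = 0.5·0.6818 / (0.5·0.6818 + 0.65·0.3182) ≈ 0.6224
After 'positive': P(infected) = 0.5·0.6224 / (0.5·0.6224 + 0.35·0.3776) ≈ 0.7019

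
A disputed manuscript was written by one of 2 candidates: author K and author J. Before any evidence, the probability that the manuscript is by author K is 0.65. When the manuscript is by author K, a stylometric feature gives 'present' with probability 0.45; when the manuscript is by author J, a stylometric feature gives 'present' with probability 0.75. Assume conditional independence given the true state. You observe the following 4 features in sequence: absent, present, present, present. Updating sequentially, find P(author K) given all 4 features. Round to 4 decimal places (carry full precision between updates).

After 'absent': P(author K) = 0.55·0.6500 / (0.55·0.6500 + 0.25·0.3500) ≈ 0.8034
After 'present': P(author K) = 0.45·0.8034 / (0.45·0.8034 + 0.75·0.1966) ≈ 0.7103
After 'present': P(author K) = 0.45·0.7103 / (0.45·0.7103 + 0.75·0.2897) ≈ 0.5953
After 'present': P(author K) = 0.45·0.5953 / (0.45·0.5953 + 0.75·0.4047) ≈ 0.4688

0.4688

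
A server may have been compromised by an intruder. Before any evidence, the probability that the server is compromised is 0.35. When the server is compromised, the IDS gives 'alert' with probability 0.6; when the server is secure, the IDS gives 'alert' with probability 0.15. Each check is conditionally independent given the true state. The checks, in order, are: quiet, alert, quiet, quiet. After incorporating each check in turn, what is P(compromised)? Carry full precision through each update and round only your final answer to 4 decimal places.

0.1833

Each posterior becomes the prior for the next update.
After 'quiet': P(compromised) = 0.4·0.3500 / (0.4·0.3500 + 0.85·0.6500) ≈ 0.2022
After 'alert': P(compromised) = 0.6·0.2022 / (0.6·0.2022 + 0.15·0.7978) ≈ 0.5034
After 'quiet': P(compromised) = 0.4·0.5034 / (0.4·0.5034 + 0.85·0.4966) ≈ 0.3229
After 'quiet': P(compromised) = 0.4·0.3229 / (0.4·0.3229 + 0.85·0.6771) ≈ 0.1833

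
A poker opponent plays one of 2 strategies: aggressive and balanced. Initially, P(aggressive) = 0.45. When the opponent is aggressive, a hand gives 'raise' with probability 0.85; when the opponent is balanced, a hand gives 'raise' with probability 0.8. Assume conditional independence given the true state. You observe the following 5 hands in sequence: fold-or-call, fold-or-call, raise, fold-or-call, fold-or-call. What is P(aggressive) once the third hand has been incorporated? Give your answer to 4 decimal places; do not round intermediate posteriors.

After 'fold-or-call': P(aggressive) = 0.15·0.4500 / (0.15·0.4500 + 0.2·0.5500) ≈ 0.3803
After 'fold-or-call': P(aggressive) = 0.15·0.3803 / (0.15·0.3803 + 0.2·0.6197) ≈ 0.3152
After 'raise': P(aggressive) = 0.85·0.3152 / (0.85·0.3152 + 0.8·0.6848) ≈ 0.3284

0.3284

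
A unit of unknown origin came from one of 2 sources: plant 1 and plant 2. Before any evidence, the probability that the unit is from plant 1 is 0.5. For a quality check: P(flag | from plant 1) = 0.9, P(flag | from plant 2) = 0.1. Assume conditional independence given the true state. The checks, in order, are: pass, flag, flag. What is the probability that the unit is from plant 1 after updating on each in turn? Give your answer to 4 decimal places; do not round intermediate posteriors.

Apply Bayes' rule sequentially, carrying P(plant 1) forward.
After 'pass': P(plant 1) = 0.1·0.5000 / (0.1·0.5000 + 0.9·0.5000) ≈ 0.1000
After 'flag': P(plant 1) = 0.9·0.1000 / (0.9·0.1000 + 0.1·0.9000) ≈ 0.5000
After 'flag': P(plant 1) = 0.9·0.5000 / (0.9·0.5000 + 0.1·0.5000) ≈ 0.9000

0.9000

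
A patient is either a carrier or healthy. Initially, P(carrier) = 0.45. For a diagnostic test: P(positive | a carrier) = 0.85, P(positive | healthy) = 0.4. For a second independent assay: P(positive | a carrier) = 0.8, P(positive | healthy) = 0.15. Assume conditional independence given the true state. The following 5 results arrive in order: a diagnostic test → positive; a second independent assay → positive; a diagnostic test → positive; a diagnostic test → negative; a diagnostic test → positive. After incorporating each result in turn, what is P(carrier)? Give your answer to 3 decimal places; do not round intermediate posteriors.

0.913

After a diagnostic test='positive': P(carrier) = 0.85·0.4500 / (0.85·0.4500 + 0.4·0.5500) ≈ 0.6349
After a second independent assay='positive': P(carrier) = 0.8·0.6349 / (0.8·0.6349 + 0.15·0.3651) ≈ 0.9027
After a diagnostic test='positive': P(carrier) = 0.85·0.9027 / (0.85·0.9027 + 0.4·0.0973) ≈ 0.9517
After a diagnostic test='negative': P(carrier) = 0.15·0.9517 / (0.15·0.9517 + 0.6·0.0483) ≈ 0.8313
After a diagnostic test='positive': P(carrier) = 0.85·0.8313 / (0.85·0.8313 + 0.4·0.1687) ≈ 0.9128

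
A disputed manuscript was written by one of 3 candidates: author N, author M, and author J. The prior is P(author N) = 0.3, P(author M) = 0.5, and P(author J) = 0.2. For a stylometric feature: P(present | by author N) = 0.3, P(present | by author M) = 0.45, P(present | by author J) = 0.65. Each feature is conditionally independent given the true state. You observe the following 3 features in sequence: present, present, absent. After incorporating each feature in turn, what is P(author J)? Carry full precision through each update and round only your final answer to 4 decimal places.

0.2839

Each posterior becomes the prior for the next update.
After 'present': normaliser = 0.3·0.3000 + 0.45·0.5000 + 0.65·0.2000; P(author N) ≈ 0.2022, P(author M) ≈ 0.5056, P(author J) ≈ 0.2921
After 'present': normaliser = 0.3·0.2022 + 0.45·0.5056 + 0.65·0.2921; P(author N) ≈ 0.1269, P(author M) ≈ 0.4759, P(author J) ≈ 0.3972
After 'absent': normaliser = 0.7·0.1269 + 0.55·0.4759 + 0.35·0.3972; P(author N) ≈ 0.1814, P(author M) ≈ 0.5346, P(author J) ≈ 0.2839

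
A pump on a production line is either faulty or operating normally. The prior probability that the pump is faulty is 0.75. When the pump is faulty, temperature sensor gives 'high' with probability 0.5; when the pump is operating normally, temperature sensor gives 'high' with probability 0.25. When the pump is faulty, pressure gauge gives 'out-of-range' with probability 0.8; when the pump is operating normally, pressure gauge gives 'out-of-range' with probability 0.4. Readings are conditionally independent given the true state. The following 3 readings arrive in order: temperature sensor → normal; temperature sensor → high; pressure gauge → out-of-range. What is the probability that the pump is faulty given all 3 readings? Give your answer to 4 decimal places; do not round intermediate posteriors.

Apply Bayes' rule sequentially, carrying P(faulty) forward.
After temperature sensor='normal': P(faulty) = 0.5·0.7500 / (0.5·0.7500 + 0.75·0.2500) ≈ 0.6667
After temperature sensor='high': P(faulty) = 0.5·0.6667 / (0.5·0.6667 + 0.25·0.3333) ≈ 0.8000
After pressure gauge='out-of-range': P(faulty) = 0.8·0.8000 / (0.8·0.8000 + 0.4·0.2000) ≈ 0.8889

0.8889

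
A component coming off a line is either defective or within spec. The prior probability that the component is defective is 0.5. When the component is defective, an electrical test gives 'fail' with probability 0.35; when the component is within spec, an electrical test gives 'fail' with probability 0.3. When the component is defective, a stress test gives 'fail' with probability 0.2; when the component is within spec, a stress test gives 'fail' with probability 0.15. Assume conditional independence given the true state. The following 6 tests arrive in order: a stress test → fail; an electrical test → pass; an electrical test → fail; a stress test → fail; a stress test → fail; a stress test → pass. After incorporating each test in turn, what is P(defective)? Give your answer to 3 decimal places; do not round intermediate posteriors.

After a stress test='fail': P(defective) = 0.2·0.5000 / (0.2·0.5000 + 0.15·0.5000) ≈ 0.5714
After an electrical test='pass': P(defective) = 0.65·0.5714 / (0.65·0.5714 + 0.7·0.4286) ≈ 0.5532
After an electrical test='fail': P(defective) = 0.35·0.5532 / (0.35·0.5532 + 0.3·0.4468) ≈ 0.5909
After a stress test='fail': P(defective) = 0.2·0.5909 / (0.2·0.5909 + 0.15·0.4091) ≈ 0.6582
After a stress test='fail': P(defective) = 0.2·0.6582 / (0.2·0.6582 + 0.15·0.3418) ≈ 0.7197
After a stress test='pass': P(defective) = 0.8·0.7197 / (0.8·0.7197 + 0.85·0.2803) ≈ 0.7073

0.707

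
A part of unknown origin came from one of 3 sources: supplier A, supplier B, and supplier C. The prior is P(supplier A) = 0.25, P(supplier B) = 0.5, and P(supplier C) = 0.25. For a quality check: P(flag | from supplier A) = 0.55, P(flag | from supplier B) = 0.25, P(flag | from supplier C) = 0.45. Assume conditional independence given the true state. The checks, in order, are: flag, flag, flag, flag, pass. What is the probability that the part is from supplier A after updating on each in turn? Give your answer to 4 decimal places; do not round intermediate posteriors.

Apply Bayes' rule sequentially, carrying P(supplier A) forward.
After 'flag': normaliser = 0.55·0.2500 + 0.25·0.5000 + 0.45·0.2500; P(supplier A) ≈ 0.3667, P(supplier B) ≈ 0.3333, P(supplier C) ≈ 0.3000
After 'flag': normaliser = 0.55·0.3667 + 0.25·0.3333 + 0.45·0.3000; P(supplier A) ≈ 0.4802, P(supplier B) ≈ 0.1984, P(supplier C) ≈ 0.3214
After 'flag': normaliser = 0.55·0.4802 + 0.25·0.1984 + 0.45·0.3214; P(supplier A) ≈ 0.5762, P(supplier B) ≈ 0.1082, P(supplier C) ≈ 0.3156
After 'flag': normaliser = 0.55·0.5762 + 0.25·0.1082 + 0.45·0.3156; P(supplier A) ≈ 0.6521, P(supplier B) ≈ 0.0557, P(supplier C) ≈ 0.2922
After 'pass': normaliser = 0.45·0.6521 + 0.75·0.0557 + 0.55·0.2922; P(supplier A) ≈ 0.5917, P(supplier B) ≈ 0.0842, P(supplier C) ≈ 0.3241

0.5917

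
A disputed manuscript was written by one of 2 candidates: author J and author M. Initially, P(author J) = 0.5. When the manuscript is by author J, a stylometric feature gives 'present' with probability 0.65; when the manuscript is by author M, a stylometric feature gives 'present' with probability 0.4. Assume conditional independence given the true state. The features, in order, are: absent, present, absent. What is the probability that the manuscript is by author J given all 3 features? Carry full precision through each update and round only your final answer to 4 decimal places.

0.3561

After 'absent': P(author J) = 0.35·0.5000 / (0.35·0.5000 + 0.6·0.5000) ≈ 0.3684
After 'present': P(author J) = 0.65·0.3684 / (0.65·0.3684 + 0.4·0.6316) ≈ 0.4866
After 'absent': P(author J) = 0.35·0.4866 / (0.35·0.4866 + 0.6·0.5134) ≈ 0.3561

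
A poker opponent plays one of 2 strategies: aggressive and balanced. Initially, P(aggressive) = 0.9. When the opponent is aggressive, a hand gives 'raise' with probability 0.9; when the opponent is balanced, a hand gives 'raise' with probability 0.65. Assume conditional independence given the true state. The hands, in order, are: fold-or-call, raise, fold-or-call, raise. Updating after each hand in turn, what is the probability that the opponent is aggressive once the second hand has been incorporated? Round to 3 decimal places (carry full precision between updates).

Each posterior becomes the prior for the next update.
After 'fold-or-call': P(aggressive) = 0.1·0.9000 / (0.1·0.9000 + 0.35·0.1000) ≈ 0.7200
After 'raise': P(aggressive) = 0.9·0.7200 / (0.9·0.7200 + 0.65·0.2800) ≈ 0.7807

0.781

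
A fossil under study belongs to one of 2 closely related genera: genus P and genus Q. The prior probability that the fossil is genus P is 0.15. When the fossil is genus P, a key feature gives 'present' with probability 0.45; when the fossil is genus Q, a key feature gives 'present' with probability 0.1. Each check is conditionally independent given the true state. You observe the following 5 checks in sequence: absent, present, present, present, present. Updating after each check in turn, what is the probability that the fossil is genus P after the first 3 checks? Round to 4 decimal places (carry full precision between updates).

0.6859

Each posterior becomes the prior for the next update.
After 'absent': P(genus P) = 0.55·0.1500 / (0.55·0.1500 + 0.9·0.8500) ≈ 0.0973
After 'present': P(genus P) = 0.45·0.0973 / (0.45·0.0973 + 0.1·0.9027) ≈ 0.3267
After 'present': P(genus P) = 0.45·0.3267 / (0.45·0.3267 + 0.1·0.6733) ≈ 0.6859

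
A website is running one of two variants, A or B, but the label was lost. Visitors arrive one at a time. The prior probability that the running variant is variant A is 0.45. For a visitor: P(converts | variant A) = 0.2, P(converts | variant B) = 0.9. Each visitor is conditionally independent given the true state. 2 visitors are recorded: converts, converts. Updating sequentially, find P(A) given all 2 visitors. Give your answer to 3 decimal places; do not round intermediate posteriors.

0.039

After 'converts': P(A) = 0.2·0.4500 / (0.2·0.4500 + 0.9·0.5500) ≈ 0.1538
After 'converts': P(A) = 0.2·0.1538 / (0.2·0.1538 + 0.9·0.8462) ≈ 0.0388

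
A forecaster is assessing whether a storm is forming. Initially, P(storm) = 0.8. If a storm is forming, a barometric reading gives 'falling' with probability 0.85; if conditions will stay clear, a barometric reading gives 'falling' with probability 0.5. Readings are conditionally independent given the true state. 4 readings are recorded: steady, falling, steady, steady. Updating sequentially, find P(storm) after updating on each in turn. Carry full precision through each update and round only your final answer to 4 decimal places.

Each posterior becomes the prior for the next update.
After 'steady': P(storm) = 0.15·0.8000 / (0.15·0.8000 + 0.5·0.2000) ≈ 0.5455
After 'falling': P(storm) = 0.85·0.5455 / (0.85·0.5455 + 0.5·0.4545) ≈ 0.6711
After 'steady': P(storm) = 0.15·0.6711 / (0.15·0.6711 + 0.5·0.3289) ≈ 0.3797
After 'steady': P(storm) = 0.15·0.3797 / (0.15·0.3797 + 0.5·0.6203) ≈ 0.1551

0.1551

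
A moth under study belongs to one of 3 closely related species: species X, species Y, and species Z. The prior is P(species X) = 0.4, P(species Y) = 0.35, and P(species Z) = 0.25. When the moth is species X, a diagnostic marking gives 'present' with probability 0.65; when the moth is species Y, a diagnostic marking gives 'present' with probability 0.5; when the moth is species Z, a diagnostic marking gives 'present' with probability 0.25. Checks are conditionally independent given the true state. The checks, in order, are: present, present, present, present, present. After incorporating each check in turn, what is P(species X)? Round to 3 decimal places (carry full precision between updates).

0.806

Each posterior becomes the prior for the next update.
After 'present': normaliser = 0.65·0.4000 + 0.5·0.3500 + 0.25·0.2500; P(species X) ≈ 0.5226, P(species Y) ≈ 0.3518, P(species Z) ≈ 0.1256
After 'present': normaliser = 0.65·0.5226 + 0.5·0.3518 + 0.25·0.1256; P(species X) ≈ 0.6210, P(species Y) ≈ 0.3215, P(species Z) ≈ 0.0574
After 'present': normaliser = 0.65·0.6210 + 0.5·0.3215 + 0.25·0.0574; P(species X) ≈ 0.6974, P(species Y) ≈ 0.2778, P(species Z) ≈ 0.0248
After 'present': normaliser = 0.65·0.6974 + 0.5·0.2778 + 0.25·0.0248; P(species X) ≈ 0.7576, P(species Y) ≈ 0.2321, P(species Z) ≈ 0.0104
After 'present': normaliser = 0.65·0.7576 + 0.5·0.2321 + 0.25·0.0104; P(species X) ≈ 0.8059, P(species Y) ≈ 0.1899, P(species Z) ≈ 0.0042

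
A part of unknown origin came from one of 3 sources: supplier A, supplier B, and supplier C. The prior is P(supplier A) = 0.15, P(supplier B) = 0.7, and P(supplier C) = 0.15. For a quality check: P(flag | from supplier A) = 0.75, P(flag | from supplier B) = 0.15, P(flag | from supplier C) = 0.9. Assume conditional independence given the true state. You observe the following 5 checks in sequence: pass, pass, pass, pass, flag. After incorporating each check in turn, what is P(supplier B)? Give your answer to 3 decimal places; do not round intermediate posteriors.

After 'pass': normaliser = 0.25·0.1500 + 0.85·0.7000 + 0.1·0.1500; P(supplier A) ≈ 0.0579, P(supplier B) ≈ 0.9189, P(supplier C) ≈ 0.0232
After 'pass': normaliser = 0.25·0.0579 + 0.85·0.9189 + 0.1·0.0232; P(supplier A) ≈ 0.0181, P(supplier B) ≈ 0.9789, P(supplier C) ≈ 0.0029
After 'pass': normaliser = 0.25·0.0181 + 0.85·0.9789 + 0.1·0.0029; P(supplier A) ≈ 0.0054, P(supplier B) ≈ 0.9942, P(supplier C) ≈ 0.0003
After 'pass': normaliser = 0.25·0.0054 + 0.85·0.9942 + 0.1·0.0003; P(supplier A) ≈ 0.0016, P(supplier B) ≈ 0.9984, P(supplier C) ≈ 0.0000
After 'flag': normaliser = 0.75·0.0016 + 0.15·0.9984 + 0.9·0.0000; P(supplier A) ≈ 0.0080, P(supplier B) ≈ 0.9918, P(supplier C) ≈ 0.0002

0.992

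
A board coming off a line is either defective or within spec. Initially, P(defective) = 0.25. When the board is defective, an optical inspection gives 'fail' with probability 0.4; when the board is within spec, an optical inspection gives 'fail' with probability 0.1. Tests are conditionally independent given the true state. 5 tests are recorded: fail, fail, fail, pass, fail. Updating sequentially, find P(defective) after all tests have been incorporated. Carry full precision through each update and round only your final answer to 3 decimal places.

0.983

Each posterior becomes the prior for the next update.
After 'fail': P(defective) = 0.4·0.2500 / (0.4·0.2500 + 0.1·0.7500) ≈ 0.5714
After 'fail': P(defective) = 0.4·0.5714 / (0.4·0.5714 + 0.1·0.4286) ≈ 0.8421
After 'fail': P(defective) = 0.4·0.8421 / (0.4·0.8421 + 0.1·0.1579) ≈ 0.9552
After 'pass': P(defective) = 0.6·0.9552 / (0.6·0.9552 + 0.9·0.0448) ≈ 0.9343
After 'fail': P(defective) = 0.4·0.9343 / (0.4·0.9343 + 0.1·0.0657) ≈ 0.9827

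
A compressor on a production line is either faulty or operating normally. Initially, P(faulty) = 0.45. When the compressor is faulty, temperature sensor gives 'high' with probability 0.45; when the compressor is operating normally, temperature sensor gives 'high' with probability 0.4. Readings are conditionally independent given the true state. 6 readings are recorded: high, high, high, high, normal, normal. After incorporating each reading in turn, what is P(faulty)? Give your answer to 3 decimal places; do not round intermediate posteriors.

0.524

After 'high': P(faulty) = 0.45·0.4500 / (0.45·0.4500 + 0.4·0.5500) ≈ 0.4793
After 'high': P(faulty) = 0.45·0.4793 / (0.45·0.4793 + 0.4·0.5207) ≈ 0.5087
After 'high': P(faulty) = 0.45·0.5087 / (0.45·0.5087 + 0.4·0.4913) ≈ 0.5381
After 'high': P(faulty) = 0.45·0.5381 / (0.45·0.5381 + 0.4·0.4619) ≈ 0.5672
After 'normal': P(faulty) = 0.55·0.5672 / (0.55·0.5672 + 0.6·0.4328) ≈ 0.5457
After 'normal': P(faulty) = 0.55·0.5457 / (0.55·0.5457 + 0.6·0.4543) ≈ 0.5241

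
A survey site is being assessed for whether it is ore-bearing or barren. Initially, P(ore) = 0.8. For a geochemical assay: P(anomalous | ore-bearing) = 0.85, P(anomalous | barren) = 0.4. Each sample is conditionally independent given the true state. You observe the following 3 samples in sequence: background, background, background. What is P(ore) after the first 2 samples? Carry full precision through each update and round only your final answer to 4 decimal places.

After 'background': P(ore) = 0.15·0.8000 / (0.15·0.8000 + 0.6·0.2000) ≈ 0.5000
After 'background': P(ore) = 0.15·0.5000 / (0.15·0.5000 + 0.6·0.5000) ≈ 0.2000

0.2000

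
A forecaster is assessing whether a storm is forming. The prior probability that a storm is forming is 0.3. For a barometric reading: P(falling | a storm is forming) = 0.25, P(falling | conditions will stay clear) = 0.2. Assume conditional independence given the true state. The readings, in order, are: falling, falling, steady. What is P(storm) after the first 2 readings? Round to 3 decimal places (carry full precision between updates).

After 'falling': P(storm) = 0.25·0.3000 / (0.25·0.3000 + 0.2·0.7000) ≈ 0.3488
After 'falling': P(storm) = 0.25·0.3488 / (0.25·0.3488 + 0.2·0.6512) ≈ 0.4011

0.401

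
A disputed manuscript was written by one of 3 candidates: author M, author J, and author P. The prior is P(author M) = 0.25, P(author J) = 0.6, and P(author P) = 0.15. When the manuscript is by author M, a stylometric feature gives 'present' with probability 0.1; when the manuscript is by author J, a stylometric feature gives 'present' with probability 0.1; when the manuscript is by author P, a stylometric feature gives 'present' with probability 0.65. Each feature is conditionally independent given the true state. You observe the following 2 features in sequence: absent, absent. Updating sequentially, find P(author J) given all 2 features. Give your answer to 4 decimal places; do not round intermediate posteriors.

After 'absent': normaliser = 0.9·0.2500 + 0.9·0.6000 + 0.35·0.1500; P(author M) ≈ 0.2752, P(author J) ≈ 0.6606, P(author P) ≈ 0.0642
After 'absent': normaliser = 0.9·0.2752 + 0.9·0.6606 + 0.35·0.0642; P(author M) ≈ 0.2865, P(author J) ≈ 0.6875, P(author P) ≈ 0.0260

0.6875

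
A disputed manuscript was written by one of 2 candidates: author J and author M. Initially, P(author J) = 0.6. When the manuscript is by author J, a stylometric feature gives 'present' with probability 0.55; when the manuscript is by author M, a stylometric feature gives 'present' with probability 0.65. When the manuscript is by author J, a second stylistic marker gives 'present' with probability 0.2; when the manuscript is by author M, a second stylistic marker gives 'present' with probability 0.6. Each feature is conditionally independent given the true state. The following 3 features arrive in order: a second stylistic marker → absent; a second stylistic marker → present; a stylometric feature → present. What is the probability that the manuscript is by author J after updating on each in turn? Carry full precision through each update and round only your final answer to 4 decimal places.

0.4583

Each posterior becomes the prior for the next update.
After a second stylistic marker='absent': P(author J) = 0.8·0.6000 / (0.8·0.6000 + 0.4·0.4000) ≈ 0.7500
After a second stylistic marker='present': P(author J) = 0.2·0.7500 / (0.2·0.7500 + 0.6·0.2500) ≈ 0.5000
After a stylometric feature='present': P(author J) = 0.55·0.5000 / (0.55·0.5000 + 0.65·0.5000) ≈ 0.4583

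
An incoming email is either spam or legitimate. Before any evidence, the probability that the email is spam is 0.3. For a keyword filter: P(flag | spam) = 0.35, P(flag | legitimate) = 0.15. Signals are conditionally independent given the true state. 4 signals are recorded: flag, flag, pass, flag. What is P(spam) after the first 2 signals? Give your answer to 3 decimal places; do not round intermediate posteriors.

0.700

After 'flag': P(spam) = 0.35·0.3000 / (0.35·0.3000 + 0.15·0.7000) ≈ 0.5000
After 'flag': P(spam) = 0.35·0.5000 / (0.35·0.5000 + 0.15·0.5000) ≈ 0.7000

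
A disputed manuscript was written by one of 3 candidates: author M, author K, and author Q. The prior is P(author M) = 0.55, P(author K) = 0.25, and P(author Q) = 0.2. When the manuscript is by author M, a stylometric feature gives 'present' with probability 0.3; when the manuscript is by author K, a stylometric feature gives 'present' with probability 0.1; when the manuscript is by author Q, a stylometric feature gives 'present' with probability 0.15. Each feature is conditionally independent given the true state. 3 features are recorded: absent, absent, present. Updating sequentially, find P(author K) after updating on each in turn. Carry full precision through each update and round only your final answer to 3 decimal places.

After 'absent': normaliser = 0.7·0.5500 + 0.9·0.2500 + 0.85·0.2000; P(author M) ≈ 0.4936, P(author K) ≈ 0.2885, P(author Q) ≈ 0.2179
After 'absent': normaliser = 0.7·0.4936 + 0.9·0.2885 + 0.85·0.2179; P(author M) ≈ 0.4371, P(author K) ≈ 0.3285, P(author Q) ≈ 0.2344
After 'present': normaliser = 0.3·0.4371 + 0.1·0.3285 + 0.15·0.2344; P(author M) ≈ 0.6585, P(author K) ≈ 0.1649, P(author Q) ≈ 0.1765

0.165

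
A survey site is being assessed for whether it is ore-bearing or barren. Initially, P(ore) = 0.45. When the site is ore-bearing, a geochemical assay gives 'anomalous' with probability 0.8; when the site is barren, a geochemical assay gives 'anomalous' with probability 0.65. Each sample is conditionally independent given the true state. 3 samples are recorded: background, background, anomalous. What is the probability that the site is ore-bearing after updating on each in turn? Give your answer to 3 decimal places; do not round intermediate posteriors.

After 'background': P(ore) = 0.2·0.4500 / (0.2·0.4500 + 0.35·0.5500) ≈ 0.3186
After 'background': P(ore) = 0.2·0.3186 / (0.2·0.3186 + 0.35·0.6814) ≈ 0.2108
After 'anomalous': P(ore) = 0.8·0.2108 / (0.8·0.2108 + 0.65·0.7892) ≈ 0.2474

0.247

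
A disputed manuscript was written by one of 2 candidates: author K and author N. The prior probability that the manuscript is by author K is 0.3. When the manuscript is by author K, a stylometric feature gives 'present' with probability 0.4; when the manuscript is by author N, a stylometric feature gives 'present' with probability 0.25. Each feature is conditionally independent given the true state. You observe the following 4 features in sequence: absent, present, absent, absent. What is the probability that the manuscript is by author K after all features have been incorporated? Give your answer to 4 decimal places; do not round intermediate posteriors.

0.2599

After 'absent': P(author K) = 0.6·0.3000 / (0.6·0.3000 + 0.75·0.7000) ≈ 0.2553
After 'present': P(author K) = 0.4·0.2553 / (0.4·0.2553 + 0.25·0.7447) ≈ 0.3542
After 'absent': P(author K) = 0.6·0.3542 / (0.6·0.3542 + 0.75·0.6458) ≈ 0.3050
After 'absent': P(author K) = 0.6·0.3050 / (0.6·0.3050 + 0.75·0.6950) ≈ 0.2599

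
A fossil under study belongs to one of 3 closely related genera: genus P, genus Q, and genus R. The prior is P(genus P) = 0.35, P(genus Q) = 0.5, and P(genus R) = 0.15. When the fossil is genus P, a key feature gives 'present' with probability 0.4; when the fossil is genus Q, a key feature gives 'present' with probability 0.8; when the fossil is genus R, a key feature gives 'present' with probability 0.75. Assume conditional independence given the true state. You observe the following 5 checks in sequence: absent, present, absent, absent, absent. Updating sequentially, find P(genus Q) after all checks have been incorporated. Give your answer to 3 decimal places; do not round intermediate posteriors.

0.033

After 'absent': normaliser = 0.6·0.3500 + 0.2·0.5000 + 0.25·0.1500; P(genus P) ≈ 0.6043, P(genus Q) ≈ 0.2878, P(genus R) ≈ 0.1079
After 'present': normaliser = 0.4·0.6043 + 0.8·0.2878 + 0.75·0.1079; P(genus P) ≈ 0.4372, P(genus Q) ≈ 0.4164, P(genus R) ≈ 0.1464
After 'absent': normaliser = 0.6·0.4372 + 0.2·0.4164 + 0.25·0.1464; P(genus P) ≈ 0.6864, P(genus Q) ≈ 0.2179, P(genus R) ≈ 0.0958
After 'absent': normaliser = 0.6·0.6864 + 0.2·0.2179 + 0.25·0.0958; P(genus P) ≈ 0.8591, P(genus Q) ≈ 0.0909, P(genus R) ≈ 0.0499
After 'absent': normaliser = 0.6·0.8591 + 0.2·0.0909 + 0.25·0.0499; P(genus P) ≈ 0.9438, P(genus Q) ≈ 0.0333, P(genus R) ≈ 0.0229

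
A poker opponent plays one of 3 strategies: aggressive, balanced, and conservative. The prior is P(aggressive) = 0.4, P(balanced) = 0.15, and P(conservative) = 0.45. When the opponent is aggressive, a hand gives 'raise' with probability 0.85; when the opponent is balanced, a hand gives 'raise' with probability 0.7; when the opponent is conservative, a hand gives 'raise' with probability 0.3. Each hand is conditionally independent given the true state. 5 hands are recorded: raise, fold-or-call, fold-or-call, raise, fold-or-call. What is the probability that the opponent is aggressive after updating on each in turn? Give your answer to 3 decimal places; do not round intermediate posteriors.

After 'raise': normaliser = 0.85·0.4000 + 0.7·0.1500 + 0.3·0.4500; P(aggressive) ≈ 0.5862, P(balanced) ≈ 0.1810, P(conservative) ≈ 0.2328
After 'fold-or-call': normaliser = 0.15·0.5862 + 0.3·0.1810 + 0.7·0.2328; P(aggressive) ≈ 0.2881, P(balanced) ≈ 0.1780, P(conservative) ≈ 0.5339
After 'fold-or-call': normaliser = 0.15·0.2881 + 0.3·0.1780 + 0.7·0.5339; P(aggressive) ≈ 0.0919, P(balanced) ≈ 0.1135, P(conservative) ≈ 0.7946
After 'raise': normaliser = 0.85·0.0919 + 0.7·0.1135 + 0.3·0.7946; P(aggressive) ≈ 0.1973, P(balanced) ≈ 0.2007, P(conservative) ≈ 0.6020
After 'fold-or-call': normaliser = 0.15·0.1973 + 0.3·0.2007 + 0.7·0.6020; P(aggressive) ≈ 0.0579, P(balanced) ≈ 0.1178, P(conservative) ≈ 0.8244

0.058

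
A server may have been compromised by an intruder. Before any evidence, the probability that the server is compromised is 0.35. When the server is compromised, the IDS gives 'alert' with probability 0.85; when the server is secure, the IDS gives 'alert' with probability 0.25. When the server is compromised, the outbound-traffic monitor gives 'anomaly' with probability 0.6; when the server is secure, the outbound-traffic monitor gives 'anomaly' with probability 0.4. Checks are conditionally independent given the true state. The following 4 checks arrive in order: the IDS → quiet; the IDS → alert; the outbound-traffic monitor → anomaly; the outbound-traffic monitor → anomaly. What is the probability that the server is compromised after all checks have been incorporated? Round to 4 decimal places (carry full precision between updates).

0.4517

After the IDS='quiet': P(compromised) = 0.15·0.3500 / (0.15·0.3500 + 0.75·0.6500) ≈ 0.0972
After the IDS='alert': P(compromised) = 0.85·0.0972 / (0.85·0.0972 + 0.25·0.9028) ≈ 0.2680
After the outbound-traffic monitor='anomaly': P(compromised) = 0.6·0.2680 / (0.6·0.2680 + 0.4·0.7320) ≈ 0.3545
After the outbound-traffic monitor='anomaly': P(compromised) = 0.6·0.3545 / (0.6·0.3545 + 0.4·0.6455) ≈ 0.4517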